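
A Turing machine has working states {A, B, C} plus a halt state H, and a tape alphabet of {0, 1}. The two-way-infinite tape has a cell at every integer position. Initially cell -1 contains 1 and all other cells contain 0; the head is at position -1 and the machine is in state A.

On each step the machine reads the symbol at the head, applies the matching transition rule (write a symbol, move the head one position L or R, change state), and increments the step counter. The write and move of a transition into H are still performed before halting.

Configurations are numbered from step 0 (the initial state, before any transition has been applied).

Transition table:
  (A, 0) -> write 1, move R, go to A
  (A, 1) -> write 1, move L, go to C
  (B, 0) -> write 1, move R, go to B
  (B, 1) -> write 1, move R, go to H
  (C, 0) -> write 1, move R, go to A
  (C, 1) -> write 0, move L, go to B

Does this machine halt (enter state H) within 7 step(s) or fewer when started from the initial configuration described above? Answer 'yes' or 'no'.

Answer: yes

Derivation:
Step 1: in state A at pos -1, read 1 -> (A,1)->write 1,move L,goto C. Now: state=C, head=-2, tape[-3..0]=0010 (head:  ^)
Step 2: in state C at pos -2, read 0 -> (C,0)->write 1,move R,goto A. Now: state=A, head=-1, tape[-3..0]=0110 (head:   ^)
Step 3: in state A at pos -1, read 1 -> (A,1)->write 1,move L,goto C. Now: state=C, head=-2, tape[-3..0]=0110 (head:  ^)
Step 4: in state C at pos -2, read 1 -> (C,1)->write 0,move L,goto B. Now: state=B, head=-3, tape[-4..0]=00010 (head:  ^)
Step 5: in state B at pos -3, read 0 -> (B,0)->write 1,move R,goto B. Now: state=B, head=-2, tape[-4..0]=01010 (head:   ^)
Step 6: in state B at pos -2, read 0 -> (B,0)->write 1,move R,goto B. Now: state=B, head=-1, tape[-4..0]=01110 (head:    ^)
Step 7: in state B at pos -1, read 1 -> (B,1)->write 1,move R,goto H. Now: state=H, head=0, tape[-4..1]=011100 (head:     ^)
State H reached at step 7; 7 <= 7 -> yes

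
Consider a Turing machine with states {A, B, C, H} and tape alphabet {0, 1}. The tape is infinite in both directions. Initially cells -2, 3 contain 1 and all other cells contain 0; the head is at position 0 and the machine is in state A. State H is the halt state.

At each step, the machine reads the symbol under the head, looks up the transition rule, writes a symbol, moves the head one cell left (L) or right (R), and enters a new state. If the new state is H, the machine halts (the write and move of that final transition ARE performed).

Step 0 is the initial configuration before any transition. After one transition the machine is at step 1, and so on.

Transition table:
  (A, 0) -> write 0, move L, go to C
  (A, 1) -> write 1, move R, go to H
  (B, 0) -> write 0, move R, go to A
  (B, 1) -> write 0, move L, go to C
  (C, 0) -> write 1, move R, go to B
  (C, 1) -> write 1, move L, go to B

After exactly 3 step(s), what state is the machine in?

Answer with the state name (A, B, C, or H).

Step 1: in state A at pos 0, read 0 -> (A,0)->write 0,move L,goto C. Now: state=C, head=-1, tape[-3..4]=01000010 (head:   ^)
Step 2: in state C at pos -1, read 0 -> (C,0)->write 1,move R,goto B. Now: state=B, head=0, tape[-3..4]=01100010 (head:    ^)
Step 3: in state B at pos 0, read 0 -> (B,0)->write 0,move R,goto A. Now: state=A, head=1, tape[-3..4]=01100010 (head:     ^)

Answer: A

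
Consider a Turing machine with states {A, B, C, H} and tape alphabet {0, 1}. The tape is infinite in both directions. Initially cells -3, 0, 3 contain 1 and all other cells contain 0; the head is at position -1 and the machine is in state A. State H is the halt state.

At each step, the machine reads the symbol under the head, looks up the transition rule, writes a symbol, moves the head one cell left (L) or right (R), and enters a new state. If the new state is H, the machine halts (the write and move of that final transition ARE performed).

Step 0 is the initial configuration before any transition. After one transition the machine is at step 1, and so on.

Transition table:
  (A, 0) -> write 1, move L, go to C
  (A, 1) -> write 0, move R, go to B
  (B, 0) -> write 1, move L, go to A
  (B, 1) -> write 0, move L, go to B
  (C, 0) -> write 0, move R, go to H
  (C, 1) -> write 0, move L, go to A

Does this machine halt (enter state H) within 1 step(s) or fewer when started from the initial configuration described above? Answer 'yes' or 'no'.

Answer: no

Derivation:
Step 1: in state A at pos -1, read 0 -> (A,0)->write 1,move L,goto C. Now: state=C, head=-2, tape[-4..4]=010110010 (head:   ^)
After 1 step(s): state = C (not H) -> not halted within 1 -> no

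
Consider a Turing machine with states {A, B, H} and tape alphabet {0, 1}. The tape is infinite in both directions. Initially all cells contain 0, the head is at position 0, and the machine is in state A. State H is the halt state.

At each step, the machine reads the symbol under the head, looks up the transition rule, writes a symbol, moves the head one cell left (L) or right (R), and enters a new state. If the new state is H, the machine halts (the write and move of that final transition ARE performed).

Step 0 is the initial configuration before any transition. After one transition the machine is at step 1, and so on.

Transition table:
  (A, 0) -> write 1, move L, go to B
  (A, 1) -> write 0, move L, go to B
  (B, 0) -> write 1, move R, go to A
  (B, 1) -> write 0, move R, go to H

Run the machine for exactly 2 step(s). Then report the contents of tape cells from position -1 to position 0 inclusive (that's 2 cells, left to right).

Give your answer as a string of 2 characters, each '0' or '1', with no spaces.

Answer: 11

Derivation:
Step 1: in state A at pos 0, read 0 -> (A,0)->write 1,move L,goto B. Now: state=B, head=-1, tape[-2..1]=0010 (head:  ^)
Step 2: in state B at pos -1, read 0 -> (B,0)->write 1,move R,goto A. Now: state=A, head=0, tape[-2..1]=0110 (head:   ^)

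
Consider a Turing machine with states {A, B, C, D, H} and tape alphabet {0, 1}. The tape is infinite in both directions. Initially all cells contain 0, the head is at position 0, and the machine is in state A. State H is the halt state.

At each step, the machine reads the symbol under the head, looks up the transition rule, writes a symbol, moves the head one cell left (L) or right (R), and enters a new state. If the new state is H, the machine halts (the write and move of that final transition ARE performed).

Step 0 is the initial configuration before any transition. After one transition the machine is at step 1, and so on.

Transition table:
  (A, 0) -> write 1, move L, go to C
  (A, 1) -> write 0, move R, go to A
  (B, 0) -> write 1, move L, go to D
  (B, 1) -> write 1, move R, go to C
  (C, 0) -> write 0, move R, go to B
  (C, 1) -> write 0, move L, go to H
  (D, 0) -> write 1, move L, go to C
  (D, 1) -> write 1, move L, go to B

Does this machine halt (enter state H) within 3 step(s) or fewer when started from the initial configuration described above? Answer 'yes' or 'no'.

Answer: no

Derivation:
Step 1: in state A at pos 0, read 0 -> (A,0)->write 1,move L,goto C. Now: state=C, head=-1, tape[-2..1]=0010 (head:  ^)
Step 2: in state C at pos -1, read 0 -> (C,0)->write 0,move R,goto B. Now: state=B, head=0, tape[-2..1]=0010 (head:   ^)
Step 3: in state B at pos 0, read 1 -> (B,1)->write 1,move R,goto C. Now: state=C, head=1, tape[-2..2]=00100 (head:    ^)
After 3 step(s): state = C (not H) -> not halted within 3 -> no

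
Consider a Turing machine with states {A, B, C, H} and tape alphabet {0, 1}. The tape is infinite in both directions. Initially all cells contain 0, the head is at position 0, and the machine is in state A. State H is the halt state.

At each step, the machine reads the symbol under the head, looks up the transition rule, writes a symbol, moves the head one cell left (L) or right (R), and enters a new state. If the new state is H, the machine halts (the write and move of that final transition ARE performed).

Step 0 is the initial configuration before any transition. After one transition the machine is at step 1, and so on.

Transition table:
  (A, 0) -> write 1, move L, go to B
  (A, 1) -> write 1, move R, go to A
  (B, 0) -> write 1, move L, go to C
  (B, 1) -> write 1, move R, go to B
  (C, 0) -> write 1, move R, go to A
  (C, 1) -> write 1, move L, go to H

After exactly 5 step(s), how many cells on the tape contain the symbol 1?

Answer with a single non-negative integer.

Answer: 3

Derivation:
Step 1: in state A at pos 0, read 0 -> (A,0)->write 1,move L,goto B. Now: state=B, head=-1, tape[-2..1]=0010 (head:  ^)
Step 2: in state B at pos -1, read 0 -> (B,0)->write 1,move L,goto C. Now: state=C, head=-2, tape[-3..1]=00110 (head:  ^)
Step 3: in state C at pos -2, read 0 -> (C,0)->write 1,move R,goto A. Now: state=A, head=-1, tape[-3..1]=01110 (head:   ^)
Step 4: in state A at pos -1, read 1 -> (A,1)->write 1,move R,goto A. Now: state=A, head=0, tape[-3..1]=01110 (head:    ^)
Step 5: in state A at pos 0, read 1 -> (A,1)->write 1,move R,goto A. Now: state=A, head=1, tape[-3..2]=011100 (head:     ^)
Cells containing 1 after step 5: {-2, -1, 0} -> 3 cell(s)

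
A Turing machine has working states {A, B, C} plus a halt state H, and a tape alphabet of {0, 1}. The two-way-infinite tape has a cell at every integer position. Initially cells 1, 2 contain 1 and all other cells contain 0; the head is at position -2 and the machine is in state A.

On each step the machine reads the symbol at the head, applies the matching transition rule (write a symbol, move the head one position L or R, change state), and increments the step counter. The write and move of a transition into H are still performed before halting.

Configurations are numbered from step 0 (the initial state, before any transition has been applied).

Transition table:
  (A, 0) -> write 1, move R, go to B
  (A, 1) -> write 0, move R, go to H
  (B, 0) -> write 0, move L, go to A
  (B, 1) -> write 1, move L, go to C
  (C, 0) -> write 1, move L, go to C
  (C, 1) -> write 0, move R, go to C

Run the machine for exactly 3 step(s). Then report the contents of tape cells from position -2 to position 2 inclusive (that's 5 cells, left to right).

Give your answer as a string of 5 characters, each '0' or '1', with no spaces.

Step 1: in state A at pos -2, read 0 -> (A,0)->write 1,move R,goto B. Now: state=B, head=-1, tape[-3..3]=0100110 (head:   ^)
Step 2: in state B at pos -1, read 0 -> (B,0)->write 0,move L,goto A. Now: state=A, head=-2, tape[-3..3]=0100110 (head:  ^)
Step 3: in state A at pos -2, read 1 -> (A,1)->write 0,move R,goto H. Now: state=H, head=-1, tape[-3..3]=0000110 (head:   ^)

Answer: 00011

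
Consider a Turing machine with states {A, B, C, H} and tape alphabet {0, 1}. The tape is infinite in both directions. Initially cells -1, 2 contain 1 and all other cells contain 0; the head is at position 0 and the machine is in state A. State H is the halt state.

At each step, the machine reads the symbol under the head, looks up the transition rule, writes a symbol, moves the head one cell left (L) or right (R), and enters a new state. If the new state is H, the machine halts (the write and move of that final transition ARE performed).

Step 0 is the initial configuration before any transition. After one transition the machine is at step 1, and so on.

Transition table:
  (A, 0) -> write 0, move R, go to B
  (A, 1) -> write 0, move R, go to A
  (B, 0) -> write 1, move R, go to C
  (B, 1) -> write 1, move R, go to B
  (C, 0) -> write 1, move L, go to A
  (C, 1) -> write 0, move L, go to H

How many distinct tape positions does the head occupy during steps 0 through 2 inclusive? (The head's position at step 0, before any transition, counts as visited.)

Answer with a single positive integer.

Answer: 3

Derivation:
Step 1: in state A at pos 0, read 0 -> (A,0)->write 0,move R,goto B. Now: state=B, head=1, tape[-2..3]=010010 (head:    ^)
Step 2: in state B at pos 1, read 0 -> (B,0)->write 1,move R,goto C. Now: state=C, head=2, tape[-2..3]=010110 (head:     ^)
Head positions at steps 0..2: starting at 0, distinct positions visited = {0, 1, 2} -> 3 position(s)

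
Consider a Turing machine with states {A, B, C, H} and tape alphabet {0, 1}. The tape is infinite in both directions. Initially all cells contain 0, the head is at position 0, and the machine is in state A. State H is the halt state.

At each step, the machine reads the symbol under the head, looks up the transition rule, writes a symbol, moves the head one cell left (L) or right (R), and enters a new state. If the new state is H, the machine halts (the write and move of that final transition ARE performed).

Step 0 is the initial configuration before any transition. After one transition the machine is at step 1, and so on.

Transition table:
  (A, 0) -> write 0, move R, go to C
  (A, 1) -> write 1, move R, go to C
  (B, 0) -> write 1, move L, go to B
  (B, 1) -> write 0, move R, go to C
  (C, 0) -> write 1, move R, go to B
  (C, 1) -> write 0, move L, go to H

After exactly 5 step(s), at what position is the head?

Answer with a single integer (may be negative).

Answer: 1

Derivation:
Step 1: in state A at pos 0, read 0 -> (A,0)->write 0,move R,goto C. Now: state=C, head=1, tape[-1..2]=0000 (head:   ^)
Step 2: in state C at pos 1, read 0 -> (C,0)->write 1,move R,goto B. Now: state=B, head=2, tape[-1..3]=00100 (head:    ^)
Step 3: in state B at pos 2, read 0 -> (B,0)->write 1,move L,goto B. Now: state=B, head=1, tape[-1..3]=00110 (head:   ^)
Step 4: in state B at pos 1, read 1 -> (B,1)->write 0,move R,goto C. Now: state=C, head=2, tape[-1..3]=00010 (head:    ^)
Step 5: in state C at pos 2, read 1 -> (C,1)->write 0,move L,goto H. Now: state=H, head=1, tape[-1..3]=00000 (head:   ^)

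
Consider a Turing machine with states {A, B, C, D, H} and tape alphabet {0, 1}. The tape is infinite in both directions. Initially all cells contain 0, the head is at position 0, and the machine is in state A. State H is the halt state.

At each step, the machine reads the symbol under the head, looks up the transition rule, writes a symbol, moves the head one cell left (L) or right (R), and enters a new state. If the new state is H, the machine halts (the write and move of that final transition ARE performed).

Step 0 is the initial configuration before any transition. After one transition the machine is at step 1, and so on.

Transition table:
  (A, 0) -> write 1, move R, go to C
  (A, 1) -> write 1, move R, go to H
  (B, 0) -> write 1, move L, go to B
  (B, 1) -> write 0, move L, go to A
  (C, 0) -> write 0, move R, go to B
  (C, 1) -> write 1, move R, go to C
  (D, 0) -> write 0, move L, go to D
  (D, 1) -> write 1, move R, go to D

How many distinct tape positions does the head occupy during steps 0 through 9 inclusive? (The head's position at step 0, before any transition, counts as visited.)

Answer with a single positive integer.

Step 1: in state A at pos 0, read 0 -> (A,0)->write 1,move R,goto C. Now: state=C, head=1, tape[-1..2]=0100 (head:   ^)
Step 2: in state C at pos 1, read 0 -> (C,0)->write 0,move R,goto B. Now: state=B, head=2, tape[-1..3]=01000 (head:    ^)
Step 3: in state B at pos 2, read 0 -> (B,0)->write 1,move L,goto B. Now: state=B, head=1, tape[-1..3]=01010 (head:   ^)
Step 4: in state B at pos 1, read 0 -> (B,0)->write 1,move L,goto B. Now: state=B, head=0, tape[-1..3]=01110 (head:  ^)
Step 5: in state B at pos 0, read 1 -> (B,1)->write 0,move L,goto A. Now: state=A, head=-1, tape[-2..3]=000110 (head:  ^)
Step 6: in state A at pos -1, read 0 -> (A,0)->write 1,move R,goto C. Now: state=C, head=0, tape[-2..3]=010110 (head:   ^)
Step 7: in state C at pos 0, read 0 -> (C,0)->write 0,move R,goto B. Now: state=B, head=1, tape[-2..3]=010110 (head:    ^)
Step 8: in state B at pos 1, read 1 -> (B,1)->write 0,move L,goto A. Now: state=A, head=0, tape[-2..3]=010010 (head:   ^)
Step 9: in state A at pos 0, read 0 -> (A,0)->write 1,move R,goto C. Now: state=C, head=1, tape[-2..3]=011010 (head:    ^)
Head positions at steps 0..9: starting at 0, distinct positions visited = {-1, 0, 1, 2} -> 4 position(s)

Answer: 4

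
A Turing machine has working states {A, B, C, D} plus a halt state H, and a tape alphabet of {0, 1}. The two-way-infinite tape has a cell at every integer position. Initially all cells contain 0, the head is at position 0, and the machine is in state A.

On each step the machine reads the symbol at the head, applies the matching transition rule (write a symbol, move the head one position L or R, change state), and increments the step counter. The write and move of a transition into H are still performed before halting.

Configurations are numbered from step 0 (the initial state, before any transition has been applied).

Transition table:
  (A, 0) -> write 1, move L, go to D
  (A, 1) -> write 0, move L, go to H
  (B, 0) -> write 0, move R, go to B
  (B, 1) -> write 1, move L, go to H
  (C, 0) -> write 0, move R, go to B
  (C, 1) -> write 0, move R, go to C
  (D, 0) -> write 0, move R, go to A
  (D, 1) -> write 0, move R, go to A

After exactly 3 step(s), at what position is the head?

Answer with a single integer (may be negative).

Answer: -1

Derivation:
Step 1: in state A at pos 0, read 0 -> (A,0)->write 1,move L,goto D. Now: state=D, head=-1, tape[-2..1]=0010 (head:  ^)
Step 2: in state D at pos -1, read 0 -> (D,0)->write 0,move R,goto A. Now: state=A, head=0, tape[-2..1]=0010 (head:   ^)
Step 3: in state A at pos 0, read 1 -> (A,1)->write 0,move L,goto H. Now: state=H, head=-1, tape[-2..1]=0000 (head:  ^)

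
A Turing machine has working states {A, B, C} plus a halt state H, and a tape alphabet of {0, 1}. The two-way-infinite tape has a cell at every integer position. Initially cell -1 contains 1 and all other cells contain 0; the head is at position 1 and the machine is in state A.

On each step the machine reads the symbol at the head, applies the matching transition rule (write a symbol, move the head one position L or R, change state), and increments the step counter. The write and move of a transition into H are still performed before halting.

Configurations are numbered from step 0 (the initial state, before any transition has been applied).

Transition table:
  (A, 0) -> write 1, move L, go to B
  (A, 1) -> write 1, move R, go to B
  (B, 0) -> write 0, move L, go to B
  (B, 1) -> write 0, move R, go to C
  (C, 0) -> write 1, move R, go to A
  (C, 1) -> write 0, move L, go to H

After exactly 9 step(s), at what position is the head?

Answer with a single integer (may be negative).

Step 1: in state A at pos 1, read 0 -> (A,0)->write 1,move L,goto B. Now: state=B, head=0, tape[-2..2]=01010 (head:   ^)
Step 2: in state B at pos 0, read 0 -> (B,0)->write 0,move L,goto B. Now: state=B, head=-1, tape[-2..2]=01010 (head:  ^)
Step 3: in state B at pos -1, read 1 -> (B,1)->write 0,move R,goto C. Now: state=C, head=0, tape[-2..2]=00010 (head:   ^)
Step 4: in state C at pos 0, read 0 -> (C,0)->write 1,move R,goto A. Now: state=A, head=1, tape[-2..2]=00110 (head:    ^)
Step 5: in state A at pos 1, read 1 -> (A,1)->write 1,move R,goto B. Now: state=B, head=2, tape[-2..3]=001100 (head:     ^)
Step 6: in state B at pos 2, read 0 -> (B,0)->write 0,move L,goto B. Now: state=B, head=1, tape[-2..3]=001100 (head:    ^)
Step 7: in state B at pos 1, read 1 -> (B,1)->write 0,move R,goto C. Now: state=C, head=2, tape[-2..3]=001000 (head:     ^)
Step 8: in state C at pos 2, read 0 -> (C,0)->write 1,move R,goto A. Now: state=A, head=3, tape[-2..4]=0010100 (head:      ^)
Step 9: in state A at pos 3, read 0 -> (A,0)->write 1,move L,goto B. Now: state=B, head=2, tape[-2..4]=0010110 (head:     ^)

Answer: 2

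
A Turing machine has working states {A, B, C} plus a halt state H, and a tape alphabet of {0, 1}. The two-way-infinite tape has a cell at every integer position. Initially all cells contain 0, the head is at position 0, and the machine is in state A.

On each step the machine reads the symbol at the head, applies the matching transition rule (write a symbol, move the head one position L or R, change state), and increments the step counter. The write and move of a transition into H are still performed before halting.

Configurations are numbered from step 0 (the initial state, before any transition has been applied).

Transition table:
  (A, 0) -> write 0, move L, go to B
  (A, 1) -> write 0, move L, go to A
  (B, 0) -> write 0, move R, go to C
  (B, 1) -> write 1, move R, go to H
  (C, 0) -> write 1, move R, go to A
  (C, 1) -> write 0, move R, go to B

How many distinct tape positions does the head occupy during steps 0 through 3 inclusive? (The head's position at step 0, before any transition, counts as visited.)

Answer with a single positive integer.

Step 1: in state A at pos 0, read 0 -> (A,0)->write 0,move L,goto B. Now: state=B, head=-1, tape[-2..1]=0000 (head:  ^)
Step 2: in state B at pos -1, read 0 -> (B,0)->write 0,move R,goto C. Now: state=C, head=0, tape[-2..1]=0000 (head:   ^)
Step 3: in state C at pos 0, read 0 -> (C,0)->write 1,move R,goto A. Now: state=A, head=1, tape[-2..2]=00100 (head:    ^)
Head positions at steps 0..3: starting at 0, distinct positions visited = {-1, 0, 1} -> 3 position(s)

Answer: 3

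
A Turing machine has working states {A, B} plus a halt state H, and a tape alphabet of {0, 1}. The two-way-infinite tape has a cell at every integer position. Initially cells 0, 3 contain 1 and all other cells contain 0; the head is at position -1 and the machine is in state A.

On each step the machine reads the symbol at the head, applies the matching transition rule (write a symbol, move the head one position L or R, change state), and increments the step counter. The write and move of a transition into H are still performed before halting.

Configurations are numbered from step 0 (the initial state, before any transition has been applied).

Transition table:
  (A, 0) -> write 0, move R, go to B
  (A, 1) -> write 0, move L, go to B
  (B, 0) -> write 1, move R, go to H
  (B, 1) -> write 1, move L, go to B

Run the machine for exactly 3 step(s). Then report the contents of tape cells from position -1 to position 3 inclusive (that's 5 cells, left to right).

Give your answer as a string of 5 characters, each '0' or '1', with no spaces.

Answer: 11001

Derivation:
Step 1: in state A at pos -1, read 0 -> (A,0)->write 0,move R,goto B. Now: state=B, head=0, tape[-2..4]=0010010 (head:   ^)
Step 2: in state B at pos 0, read 1 -> (B,1)->write 1,move L,goto B. Now: state=B, head=-1, tape[-2..4]=0010010 (head:  ^)
Step 3: in state B at pos -1, read 0 -> (B,0)->write 1,move R,goto H. Now: state=H, head=0, tape[-2..4]=0110010 (head:   ^)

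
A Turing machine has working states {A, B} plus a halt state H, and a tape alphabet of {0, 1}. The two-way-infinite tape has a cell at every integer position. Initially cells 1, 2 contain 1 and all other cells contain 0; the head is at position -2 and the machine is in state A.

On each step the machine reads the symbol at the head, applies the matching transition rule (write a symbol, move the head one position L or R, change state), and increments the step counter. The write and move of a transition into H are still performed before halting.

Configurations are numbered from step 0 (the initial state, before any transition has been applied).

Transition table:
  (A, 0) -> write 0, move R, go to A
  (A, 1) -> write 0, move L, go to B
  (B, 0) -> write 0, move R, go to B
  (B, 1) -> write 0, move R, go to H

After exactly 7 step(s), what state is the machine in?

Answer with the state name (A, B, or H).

Step 1: in state A at pos -2, read 0 -> (A,0)->write 0,move R,goto A. Now: state=A, head=-1, tape[-3..3]=0000110 (head:   ^)
Step 2: in state A at pos -1, read 0 -> (A,0)->write 0,move R,goto A. Now: state=A, head=0, tape[-3..3]=0000110 (head:    ^)
Step 3: in state A at pos 0, read 0 -> (A,0)->write 0,move R,goto A. Now: state=A, head=1, tape[-3..3]=0000110 (head:     ^)
Step 4: in state A at pos 1, read 1 -> (A,1)->write 0,move L,goto B. Now: state=B, head=0, tape[-3..3]=0000010 (head:    ^)
Step 5: in state B at pos 0, read 0 -> (B,0)->write 0,move R,goto B. Now: state=B, head=1, tape[-3..3]=0000010 (head:     ^)
Step 6: in state B at pos 1, read 0 -> (B,0)->write 0,move R,goto B. Now: state=B, head=2, tape[-3..3]=0000010 (head:      ^)
Step 7: in state B at pos 2, read 1 -> (B,1)->write 0,move R,goto H. Now: state=H, head=3, tape[-3..4]=00000000 (head:       ^)

Answer: H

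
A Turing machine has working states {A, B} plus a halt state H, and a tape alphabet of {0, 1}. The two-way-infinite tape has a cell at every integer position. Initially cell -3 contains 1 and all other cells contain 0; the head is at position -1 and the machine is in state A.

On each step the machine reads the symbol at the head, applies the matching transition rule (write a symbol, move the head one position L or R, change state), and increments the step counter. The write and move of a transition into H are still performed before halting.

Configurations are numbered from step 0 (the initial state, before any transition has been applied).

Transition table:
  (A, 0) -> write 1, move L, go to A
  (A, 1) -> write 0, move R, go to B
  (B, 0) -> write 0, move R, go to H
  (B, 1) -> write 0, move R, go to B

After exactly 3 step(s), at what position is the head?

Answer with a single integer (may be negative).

Answer: -2

Derivation:
Step 1: in state A at pos -1, read 0 -> (A,0)->write 1,move L,goto A. Now: state=A, head=-2, tape[-4..0]=01010 (head:   ^)
Step 2: in state A at pos -2, read 0 -> (A,0)->write 1,move L,goto A. Now: state=A, head=-3, tape[-4..0]=01110 (head:  ^)
Step 3: in state A at pos -3, read 1 -> (A,1)->write 0,move R,goto B. Now: state=B, head=-2, tape[-4..0]=00110 (head:   ^)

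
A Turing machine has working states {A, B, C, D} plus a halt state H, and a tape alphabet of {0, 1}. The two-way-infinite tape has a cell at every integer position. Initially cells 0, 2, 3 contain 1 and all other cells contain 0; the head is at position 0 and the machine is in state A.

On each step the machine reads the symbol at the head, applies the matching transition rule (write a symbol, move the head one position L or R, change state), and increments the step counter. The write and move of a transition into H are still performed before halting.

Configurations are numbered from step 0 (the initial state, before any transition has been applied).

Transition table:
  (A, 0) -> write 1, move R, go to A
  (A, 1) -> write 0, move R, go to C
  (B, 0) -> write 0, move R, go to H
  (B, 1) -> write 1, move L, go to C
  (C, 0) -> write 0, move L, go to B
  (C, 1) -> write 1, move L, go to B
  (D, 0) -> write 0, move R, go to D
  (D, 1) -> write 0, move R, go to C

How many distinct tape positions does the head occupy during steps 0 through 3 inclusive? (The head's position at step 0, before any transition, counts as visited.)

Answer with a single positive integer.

Answer: 2

Derivation:
Step 1: in state A at pos 0, read 1 -> (A,1)->write 0,move R,goto C. Now: state=C, head=1, tape[-1..4]=000110 (head:   ^)
Step 2: in state C at pos 1, read 0 -> (C,0)->write 0,move L,goto B. Now: state=B, head=0, tape[-1..4]=000110 (head:  ^)
Step 3: in state B at pos 0, read 0 -> (B,0)->write 0,move R,goto H. Now: state=H, head=1, tape[-1..4]=000110 (head:   ^)
Head positions at steps 0..3: starting at 0, distinct positions visited = {0, 1} -> 2 position(s)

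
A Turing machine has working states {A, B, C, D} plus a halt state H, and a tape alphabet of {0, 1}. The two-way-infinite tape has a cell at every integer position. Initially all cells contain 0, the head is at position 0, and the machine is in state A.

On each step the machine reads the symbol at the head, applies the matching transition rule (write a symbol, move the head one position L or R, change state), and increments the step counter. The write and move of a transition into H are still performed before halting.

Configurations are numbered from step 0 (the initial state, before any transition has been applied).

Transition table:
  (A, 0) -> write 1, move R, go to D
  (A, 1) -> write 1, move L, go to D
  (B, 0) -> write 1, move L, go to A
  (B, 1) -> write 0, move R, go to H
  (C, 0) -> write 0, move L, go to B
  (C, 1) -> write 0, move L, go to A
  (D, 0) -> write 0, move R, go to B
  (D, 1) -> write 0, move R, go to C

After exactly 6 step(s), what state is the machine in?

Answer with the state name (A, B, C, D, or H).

Answer: B

Derivation:
Step 1: in state A at pos 0, read 0 -> (A,0)->write 1,move R,goto D. Now: state=D, head=1, tape[-1..2]=0100 (head:   ^)
Step 2: in state D at pos 1, read 0 -> (D,0)->write 0,move R,goto B. Now: state=B, head=2, tape[-1..3]=01000 (head:    ^)
Step 3: in state B at pos 2, read 0 -> (B,0)->write 1,move L,goto A. Now: state=A, head=1, tape[-1..3]=01010 (head:   ^)
Step 4: in state A at pos 1, read 0 -> (A,0)->write 1,move R,goto D. Now: state=D, head=2, tape[-1..3]=01110 (head:    ^)
Step 5: in state D at pos 2, read 1 -> (D,1)->write 0,move R,goto C. Now: state=C, head=3, tape[-1..4]=011000 (head:     ^)
Step 6: in state C at pos 3, read 0 -> (C,0)->write 0,move L,goto B. Now: state=B, head=2, tape[-1..4]=011000 (head:    ^)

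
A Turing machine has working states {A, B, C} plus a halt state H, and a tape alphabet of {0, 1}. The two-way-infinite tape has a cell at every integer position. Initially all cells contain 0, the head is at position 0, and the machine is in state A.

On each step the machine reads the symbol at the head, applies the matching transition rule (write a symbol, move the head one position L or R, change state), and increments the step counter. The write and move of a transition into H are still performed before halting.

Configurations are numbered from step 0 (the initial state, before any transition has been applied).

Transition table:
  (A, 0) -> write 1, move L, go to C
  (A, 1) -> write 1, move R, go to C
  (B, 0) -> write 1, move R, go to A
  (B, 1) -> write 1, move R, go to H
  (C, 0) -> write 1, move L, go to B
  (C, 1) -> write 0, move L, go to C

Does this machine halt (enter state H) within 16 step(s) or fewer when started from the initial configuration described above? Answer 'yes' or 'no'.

Step 1: in state A at pos 0, read 0 -> (A,0)->write 1,move L,goto C. Now: state=C, head=-1, tape[-2..1]=0010 (head:  ^)
Step 2: in state C at pos -1, read 0 -> (C,0)->write 1,move L,goto B. Now: state=B, head=-2, tape[-3..1]=00110 (head:  ^)
Step 3: in state B at pos -2, read 0 -> (B,0)->write 1,move R,goto A. Now: state=A, head=-1, tape[-3..1]=01110 (head:   ^)
Step 4: in state A at pos -1, read 1 -> (A,1)->write 1,move R,goto C. Now: state=C, head=0, tape[-3..1]=01110 (head:    ^)
Step 5: in state C at pos 0, read 1 -> (C,1)->write 0,move L,goto C. Now: state=C, head=-1, tape[-3..1]=01100 (head:   ^)
Step 6: in state C at pos -1, read 1 -> (C,1)->write 0,move L,goto C. Now: state=C, head=-2, tape[-3..1]=01000 (head:  ^)
Step 7: in state C at pos -2, read 1 -> (C,1)->write 0,move L,goto C. Now: state=C, head=-3, tape[-4..1]=000000 (head:  ^)
Step 8: in state C at pos -3, read 0 -> (C,0)->write 1,move L,goto B. Now: state=B, head=-4, tape[-5..1]=0010000 (head:  ^)
Step 9: in state B at pos -4, read 0 -> (B,0)->write 1,move R,goto A. Now: state=A, head=-3, tape[-5..1]=0110000 (head:   ^)
Step 10: in state A at pos -3, read 1 -> (A,1)->write 1,move R,goto C. Now: state=C, head=-2, tape[-5..1]=0110000 (head:    ^)
Step 11: in state C at pos -2, read 0 -> (C,0)->write 1,move L,goto B. Now: state=B, head=-3, tape[-5..1]=0111000 (head:   ^)
Step 12: in state B at pos -3, read 1 -> (B,1)->write 1,move R,goto H. Now: state=H, head=-2, tape[-5..1]=0111000 (head:    ^)
State H reached at step 12; 12 <= 16 -> yes

Answer: yes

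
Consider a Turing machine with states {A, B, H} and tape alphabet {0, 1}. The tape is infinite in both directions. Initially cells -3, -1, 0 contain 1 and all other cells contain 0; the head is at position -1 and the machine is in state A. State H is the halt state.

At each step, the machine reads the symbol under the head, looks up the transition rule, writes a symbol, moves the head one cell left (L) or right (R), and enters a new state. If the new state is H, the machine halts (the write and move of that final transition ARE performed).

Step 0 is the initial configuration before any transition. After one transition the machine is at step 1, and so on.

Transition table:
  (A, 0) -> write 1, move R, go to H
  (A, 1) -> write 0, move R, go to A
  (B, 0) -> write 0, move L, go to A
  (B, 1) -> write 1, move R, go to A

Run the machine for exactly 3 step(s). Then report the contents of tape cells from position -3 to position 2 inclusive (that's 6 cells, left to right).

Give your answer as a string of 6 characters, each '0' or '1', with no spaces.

Answer: 100010

Derivation:
Step 1: in state A at pos -1, read 1 -> (A,1)->write 0,move R,goto A. Now: state=A, head=0, tape[-4..1]=010010 (head:     ^)
Step 2: in state A at pos 0, read 1 -> (A,1)->write 0,move R,goto A. Now: state=A, head=1, tape[-4..2]=0100000 (head:      ^)
Step 3: in state A at pos 1, read 0 -> (A,0)->write 1,move R,goto H. Now: state=H, head=2, tape[-4..3]=01000100 (head:       ^)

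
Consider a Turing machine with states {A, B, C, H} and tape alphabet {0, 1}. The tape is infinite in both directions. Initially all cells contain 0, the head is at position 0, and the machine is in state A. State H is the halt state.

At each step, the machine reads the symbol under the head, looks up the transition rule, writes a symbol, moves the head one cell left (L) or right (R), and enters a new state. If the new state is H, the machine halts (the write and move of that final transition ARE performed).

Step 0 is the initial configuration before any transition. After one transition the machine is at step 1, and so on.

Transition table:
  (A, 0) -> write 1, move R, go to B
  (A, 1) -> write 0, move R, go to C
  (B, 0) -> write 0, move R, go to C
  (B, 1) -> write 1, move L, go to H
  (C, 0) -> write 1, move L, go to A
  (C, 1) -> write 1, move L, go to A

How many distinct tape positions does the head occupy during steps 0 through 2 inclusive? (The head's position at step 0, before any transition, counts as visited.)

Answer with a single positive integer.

Answer: 3

Derivation:
Step 1: in state A at pos 0, read 0 -> (A,0)->write 1,move R,goto B. Now: state=B, head=1, tape[-1..2]=0100 (head:   ^)
Step 2: in state B at pos 1, read 0 -> (B,0)->write 0,move R,goto C. Now: state=C, head=2, tape[-1..3]=01000 (head:    ^)
Head positions at steps 0..2: starting at 0, distinct positions visited = {0, 1, 2} -> 3 position(s)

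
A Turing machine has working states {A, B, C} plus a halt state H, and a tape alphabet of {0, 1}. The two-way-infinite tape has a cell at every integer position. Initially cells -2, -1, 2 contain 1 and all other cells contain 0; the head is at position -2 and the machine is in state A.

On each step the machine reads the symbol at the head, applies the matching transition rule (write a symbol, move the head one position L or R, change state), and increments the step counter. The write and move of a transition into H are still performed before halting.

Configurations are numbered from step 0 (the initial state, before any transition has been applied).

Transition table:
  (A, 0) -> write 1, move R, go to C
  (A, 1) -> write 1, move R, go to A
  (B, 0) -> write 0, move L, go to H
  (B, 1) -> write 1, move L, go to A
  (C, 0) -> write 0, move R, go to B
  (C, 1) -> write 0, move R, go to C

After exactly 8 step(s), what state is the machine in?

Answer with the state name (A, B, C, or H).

Step 1: in state A at pos -2, read 1 -> (A,1)->write 1,move R,goto A. Now: state=A, head=-1, tape[-3..3]=0110010 (head:   ^)
Step 2: in state A at pos -1, read 1 -> (A,1)->write 1,move R,goto A. Now: state=A, head=0, tape[-3..3]=0110010 (head:    ^)
Step 3: in state A at pos 0, read 0 -> (A,0)->write 1,move R,goto C. Now: state=C, head=1, tape[-3..3]=0111010 (head:     ^)
Step 4: in state C at pos 1, read 0 -> (C,0)->write 0,move R,goto B. Now: state=B, head=2, tape[-3..3]=0111010 (head:      ^)
Step 5: in state B at pos 2, read 1 -> (B,1)->write 1,move L,goto A. Now: state=A, head=1, tape[-3..3]=0111010 (head:     ^)
Step 6: in state A at pos 1, read 0 -> (A,0)->write 1,move R,goto C. Now: state=C, head=2, tape[-3..3]=0111110 (head:      ^)
Step 7: in state C at pos 2, read 1 -> (C,1)->write 0,move R,goto C. Now: state=C, head=3, tape[-3..4]=01111000 (head:       ^)
Step 8: in state C at pos 3, read 0 -> (C,0)->write 0,move R,goto B. Now: state=B, head=4, tape[-3..5]=011110000 (head:        ^)

Answer: B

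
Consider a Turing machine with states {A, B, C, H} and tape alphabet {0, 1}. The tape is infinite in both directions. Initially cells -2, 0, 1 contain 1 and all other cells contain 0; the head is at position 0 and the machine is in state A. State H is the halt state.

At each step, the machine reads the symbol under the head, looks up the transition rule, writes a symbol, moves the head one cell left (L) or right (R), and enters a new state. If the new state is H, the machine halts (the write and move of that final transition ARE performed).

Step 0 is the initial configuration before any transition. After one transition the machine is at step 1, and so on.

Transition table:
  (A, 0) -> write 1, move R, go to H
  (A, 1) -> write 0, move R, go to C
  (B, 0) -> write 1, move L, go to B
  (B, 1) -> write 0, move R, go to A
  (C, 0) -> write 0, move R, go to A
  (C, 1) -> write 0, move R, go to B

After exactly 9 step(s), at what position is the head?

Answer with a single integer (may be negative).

Step 1: in state A at pos 0, read 1 -> (A,1)->write 0,move R,goto C. Now: state=C, head=1, tape[-3..2]=010010 (head:     ^)
Step 2: in state C at pos 1, read 1 -> (C,1)->write 0,move R,goto B. Now: state=B, head=2, tape[-3..3]=0100000 (head:      ^)
Step 3: in state B at pos 2, read 0 -> (B,0)->write 1,move L,goto B. Now: state=B, head=1, tape[-3..3]=0100010 (head:     ^)
Step 4: in state B at pos 1, read 0 -> (B,0)->write 1,move L,goto B. Now: state=B, head=0, tape[-3..3]=0100110 (head:    ^)
Step 5: in state B at pos 0, read 0 -> (B,0)->write 1,move L,goto B. Now: state=B, head=-1, tape[-3..3]=0101110 (head:   ^)
Step 6: in state B at pos -1, read 0 -> (B,0)->write 1,move L,goto B. Now: state=B, head=-2, tape[-3..3]=0111110 (head:  ^)
Step 7: in state B at pos -2, read 1 -> (B,1)->write 0,move R,goto A. Now: state=A, head=-1, tape[-3..3]=0011110 (head:   ^)
Step 8: in state A at pos -1, read 1 -> (A,1)->write 0,move R,goto C. Now: state=C, head=0, tape[-3..3]=0001110 (head:    ^)
Step 9: in state C at pos 0, read 1 -> (C,1)->write 0,move R,goto B. Now: state=B, head=1, tape[-3..3]=0000110 (head:     ^)

Answer: 1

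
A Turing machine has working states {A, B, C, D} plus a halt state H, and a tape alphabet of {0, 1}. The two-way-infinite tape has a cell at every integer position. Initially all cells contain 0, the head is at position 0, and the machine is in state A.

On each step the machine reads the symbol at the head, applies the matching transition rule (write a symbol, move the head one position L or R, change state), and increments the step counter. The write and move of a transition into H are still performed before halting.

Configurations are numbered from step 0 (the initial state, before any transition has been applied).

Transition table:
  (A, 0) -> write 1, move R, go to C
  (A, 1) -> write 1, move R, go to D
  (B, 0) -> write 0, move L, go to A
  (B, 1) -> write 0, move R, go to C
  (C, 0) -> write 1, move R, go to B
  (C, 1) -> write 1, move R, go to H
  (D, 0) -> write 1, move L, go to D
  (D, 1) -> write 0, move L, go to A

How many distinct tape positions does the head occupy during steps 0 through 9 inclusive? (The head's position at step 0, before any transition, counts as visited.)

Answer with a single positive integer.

Step 1: in state A at pos 0, read 0 -> (A,0)->write 1,move R,goto C. Now: state=C, head=1, tape[-1..2]=0100 (head:   ^)
Step 2: in state C at pos 1, read 0 -> (C,0)->write 1,move R,goto B. Now: state=B, head=2, tape[-1..3]=01100 (head:    ^)
Step 3: in state B at pos 2, read 0 -> (B,0)->write 0,move L,goto A. Now: state=A, head=1, tape[-1..3]=01100 (head:   ^)
Step 4: in state A at pos 1, read 1 -> (A,1)->write 1,move R,goto D. Now: state=D, head=2, tape[-1..3]=01100 (head:    ^)
Step 5: in state D at pos 2, read 0 -> (D,0)->write 1,move L,goto D. Now: state=D, head=1, tape[-1..3]=01110 (head:   ^)
Step 6: in state D at pos 1, read 1 -> (D,1)->write 0,move L,goto A. Now: state=A, head=0, tape[-1..3]=01010 (head:  ^)
Step 7: in state A at pos 0, read 1 -> (A,1)->write 1,move R,goto D. Now: state=D, head=1, tape[-1..3]=01010 (head:   ^)
Step 8: in state D at pos 1, read 0 -> (D,0)->write 1,move L,goto D. Now: state=D, head=0, tape[-1..3]=01110 (head:  ^)
Step 9: in state D at pos 0, read 1 -> (D,1)->write 0,move L,goto A. Now: state=A, head=-1, tape[-2..3]=000110 (head:  ^)
Head positions at steps 0..9: starting at 0, distinct positions visited = {-1, 0, 1, 2} -> 4 position(s)

Answer: 4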